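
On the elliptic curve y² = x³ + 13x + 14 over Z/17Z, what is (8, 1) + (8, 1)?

tangent at (8, 1): λ = (3·8² + 13)/(2·1) ≡ 1/2. 2⁻¹ ≡ 9 (mod 17) since 2·9 = 18 ≡ 1, so λ ≡ 1·9 ≡ 9.
  x = λ² - 8 - 8 = 81 - 16 ≡ 14; y = λ·(8 - 14) - 1 ≡ 13. → (14, 13)

(14, 13)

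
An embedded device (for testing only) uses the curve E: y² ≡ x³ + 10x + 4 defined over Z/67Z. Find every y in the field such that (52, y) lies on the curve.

x³ + 10x + 4 = 141132 ≡ 30 (mod 67).
30 is a non-residue mod 67; no y exists.

none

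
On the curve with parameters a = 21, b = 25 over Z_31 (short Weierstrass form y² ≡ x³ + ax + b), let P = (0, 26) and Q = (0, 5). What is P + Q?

The two points share x = 0 and their y-coordinates satisfy 26 + 5 ≡ 0 (mod 31), so they are inverses. Their sum is O.

O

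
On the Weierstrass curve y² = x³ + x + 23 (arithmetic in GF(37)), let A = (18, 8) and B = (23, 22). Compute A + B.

(29, 13)

(18, 8) + (23, 22). λ = (22 - 8)/(23 - 18) ≡ 14/5 mod 37. 5⁻¹ ≡ 15 (mod 37), so λ ≡ 25.
  x = λ² - 18 - 23 = 625 - 41 ≡ 29; y = λ·(18 - 29) - 8 ≡ 13. → (29, 13)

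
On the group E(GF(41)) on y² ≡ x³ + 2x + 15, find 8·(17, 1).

Write P = (17, 1).
Repeated addition: build up to 8P.
2P: tangent at (17, 1): λ = (3·17² + 2)/(2·1) ≡ 8/2. 2⁻¹ ≡ 21 (mod 41) since 2·21 = 42 ≡ 1, so λ ≡ 8·21 ≡ 4.
  x = λ² - 17 - 17 = 16 - 34 ≡ 23; y = λ·(17 - 23) - 1 ≡ 16. → (23, 16)
3P: (23, 16) + (17, 1). λ = (1 - 16)/(17 - 23) ≡ 26/35 mod 41. 35⁻¹ ≡ 34 (mod 41) since 35·34 = 1190 ≡ 1, so λ ≡ 23.
  x = λ² - 23 - 17 = 529 - 40 ≡ 38; y = λ·(23 - 38) - 16 ≡ 8. → (38, 8)
4P: (38, 8) + (17, 1). λ = (1 - 8)/(17 - 38) ≡ 34/20 mod 41. 20⁻¹ ≡ 39 (mod 41), so λ ≡ 14.
  x = λ² - 38 - 17 = 196 - 55 ≡ 18; y = λ·(38 - 18) - 8 ≡ 26. → (18, 26)
5P: (18, 26) + (17, 1). λ = (1 - 26)/(17 - 18) ≡ 16/40 mod 41. 40⁻¹ ≡ 40 (mod 41), so λ ≡ 25.
  x = λ² - 18 - 17 = 625 - 35 ≡ 16; y = λ·(18 - 16) - 26 ≡ 24. → (16, 24)
6P: (16, 24) + (17, 1). λ = (1 - 24)/(17 - 16) ≡ 18/1 mod 41. 1⁻¹ ≡ 1 (mod 41), so λ ≡ 18.
  x = λ² - 16 - 17 = 324 - 33 ≡ 4; y = λ·(16 - 4) - 24 ≡ 28. → (4, 28)
7P: (4, 28) + (17, 1). λ = (1 - 28)/(17 - 4) ≡ 14/13 mod 41. 13⁻¹ ≡ 19 (mod 41) since 13·19 = 247 ≡ 1, so λ ≡ 20.
  x = λ² - 4 - 17 = 400 - 21 ≡ 10; y = λ·(4 - 10) - 28 ≡ 16. → (10, 16)
8P: (10, 16) + (17, 1). λ = (1 - 16)/(17 - 10) ≡ 26/7 mod 41. 7⁻¹ ≡ 6 (mod 41) since 7·6 = 42 ≡ 1, so λ ≡ 33.
  x = λ² - 10 - 17 = 1089 - 27 ≡ 37; y = λ·(10 - 37) - 16 ≡ 36. → (37, 36)

(37, 36)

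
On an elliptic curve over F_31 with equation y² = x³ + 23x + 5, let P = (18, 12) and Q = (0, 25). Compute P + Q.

(18, 12) + (0, 25). λ = (25 - 12)/(0 - 18) ≡ 13/13 mod 31. 13⁻¹ ≡ 12 (mod 31), so λ ≡ 1.
  x = λ² - 18 - 0 = 1 - 18 ≡ 14; y = λ·(18 - 14) - 12 ≡ 23. → (14, 23)

(14, 23)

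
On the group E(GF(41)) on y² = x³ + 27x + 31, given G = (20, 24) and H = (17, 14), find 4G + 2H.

(12, 19)

First 4G:
Repeated addition: build up to 4G.
2G: tangent at (20, 24): λ = (3·20² + 27)/(2·24) ≡ 38/7. 7⁻¹ ≡ 6 (mod 41) since 7·6 = 42 ≡ 1, so λ ≡ 38·6 ≡ 23.
  x = λ² - 20 - 20 = 529 - 40 ≡ 38; y = λ·(20 - 38) - 24 ≡ 13. → (38, 13)
3G: (38, 13) + (20, 24). λ = (24 - 13)/(20 - 38) ≡ 11/23 mod 41. 23⁻¹ ≡ 25 (mod 41) since 23·25 = 575 ≡ 1, so λ ≡ 29.
  x = λ² - 38 - 20 = 841 - 58 ≡ 4; y = λ·(38 - 4) - 13 ≡ 30. → (4, 30)
4G: (4, 30) + (20, 24). λ = (24 - 30)/(20 - 4) ≡ 35/16 mod 41. 16⁻¹ ≡ 18 (mod 41) since 16·18 = 288 ≡ 1, so λ ≡ 15.
  x = λ² - 4 - 20 = 225 - 24 ≡ 37; y = λ·(4 - 37) - 30 ≡ 8. → (37, 8)
4G = (37, 8).
Next 2H:
Repeated addition: build up to 2H.
2H: tangent at (17, 14): λ = (3·17² + 27)/(2·14) ≡ 33/28. 28⁻¹ ≡ 22 (mod 41) since 28·22 = 616 ≡ 1, so λ ≡ 33·22 ≡ 29.
  x = λ² - 17 - 17 = 841 - 34 ≡ 28; y = λ·(17 - 28) - 14 ≡ 36. → (28, 36)
2H = (28, 36).
Finally 4G + 2H:
(37, 8) + (28, 36). λ = (36 - 8)/(28 - 37) ≡ 28/32 mod 41. 32⁻¹ ≡ 9 (mod 41) since 32·9 = 288 ≡ 1, so λ ≡ 6.
  x = λ² - 37 - 28 = 36 - 65 ≡ 12; y = λ·(37 - 12) - 8 ≡ 19. → (12, 19)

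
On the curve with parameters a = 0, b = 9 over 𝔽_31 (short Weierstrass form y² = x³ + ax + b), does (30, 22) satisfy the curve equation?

no

y² = 22² ≡ 19; x³ + 0x + 9 = 27009 ≡ 8 (mod 31). 19 ≠ 8.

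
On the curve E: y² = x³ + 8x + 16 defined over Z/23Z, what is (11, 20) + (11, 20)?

tangent at (11, 20): λ = (3·11² + 8)/(2·20) ≡ 3/17. 17⁻¹ ≡ 19 (mod 23) since 17·19 = 323 ≡ 1, so λ ≡ 3·19 ≡ 11.
  x = λ² - 11 - 11 = 121 - 22 ≡ 7; y = λ·(11 - 7) - 20 ≡ 1. → (7, 1)

(7, 1)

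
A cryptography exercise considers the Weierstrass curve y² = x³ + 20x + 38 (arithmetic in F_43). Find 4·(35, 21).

(42, 24)

Write G = (35, 21).
Double-and-add on 4 = (100)₂. Start with G = (35, 21) for the leading 1-bit.
double: tangent at (35, 21): λ = (3·35² + 20)/(2·21) ≡ 40/42. 42⁻¹ ≡ 42 (mod 43), so λ ≡ 40·42 ≡ 3.
  x = λ² - 35 - 35 = 9 - 70 ≡ 25; y = λ·(35 - 25) - 21 ≡ 9. → (25, 9)
double: tangent at (25, 9): λ = (3·25² + 20)/(2·9) ≡ 3/18. 18⁻¹ ≡ 12 (mod 43) since 18·12 = 216 ≡ 1, so λ ≡ 3·12 ≡ 36.
  x = λ² - 25 - 25 = 1296 - 50 ≡ 42; y = λ·(25 - 42) - 9 ≡ 24. → (42, 24)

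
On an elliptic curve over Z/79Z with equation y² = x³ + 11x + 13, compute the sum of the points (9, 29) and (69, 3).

(9, 50)

(9, 29) + (69, 3). λ = (3 - 29)/(69 - 9) ≡ 53/60 mod 79. 60⁻¹ ≡ 54 (mod 79) since 60·54 = 3240 ≡ 1, so λ ≡ 18.
  x = λ² - 9 - 69 = 324 - 78 ≡ 9; y = λ·(9 - 9) - 29 ≡ 50. → (9, 50)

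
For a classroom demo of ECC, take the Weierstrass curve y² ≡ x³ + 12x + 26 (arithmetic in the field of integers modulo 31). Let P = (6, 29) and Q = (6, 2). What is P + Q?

The two points share x = 6 and their y-coordinates satisfy 29 + 2 ≡ 0 (mod 31), so they are inverses. Their sum is O.

O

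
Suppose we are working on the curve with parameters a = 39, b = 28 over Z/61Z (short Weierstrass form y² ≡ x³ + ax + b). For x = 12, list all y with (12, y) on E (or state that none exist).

none

x³ + 39x + 28 = 2224 ≡ 28 (mod 61).
28 is a non-residue mod 61; no y exists.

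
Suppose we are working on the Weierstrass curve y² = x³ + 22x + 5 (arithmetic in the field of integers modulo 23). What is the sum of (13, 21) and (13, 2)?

The two points share x = 13 and their y-coordinates satisfy 21 + 2 ≡ 0 (mod 23), so they are inverses. Their sum is 𝒪.

O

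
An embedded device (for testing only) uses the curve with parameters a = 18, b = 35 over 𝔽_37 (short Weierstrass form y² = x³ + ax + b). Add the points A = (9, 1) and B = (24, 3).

(9, 1) + (24, 3). λ = (3 - 1)/(24 - 9) ≡ 2/15 mod 37. 15⁻¹ ≡ 5 (mod 37) since 15·5 = 75 ≡ 1, so λ ≡ 10.
  x = λ² - 9 - 24 = 100 - 33 ≡ 30; y = λ·(9 - 30) - 1 ≡ 11. → (30, 11)

(30, 11)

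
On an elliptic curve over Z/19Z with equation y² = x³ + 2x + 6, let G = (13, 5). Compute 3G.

(6, 14)

Repeated addition: build up to 3G.
2G: tangent at (13, 5): λ = (3·13² + 2)/(2·5) ≡ 15/10. 10⁻¹ ≡ 2 (mod 19), so λ ≡ 15·2 ≡ 11.
  x = λ² - 13 - 13 = 121 - 26 ≡ 0; y = λ·(13 - 0) - 5 ≡ 5. → (0, 5)
3G: (0, 5) + (13, 5). λ = (5 - 5)/(13 - 0) ≡ 0/13 mod 19. 13⁻¹ ≡ 3 (mod 19) since 13·3 = 39 ≡ 1, so λ ≡ 0.
  x = λ² - 0 - 13 = 0 - 13 ≡ 6; y = λ·(0 - 6) - 5 ≡ 14. → (6, 14)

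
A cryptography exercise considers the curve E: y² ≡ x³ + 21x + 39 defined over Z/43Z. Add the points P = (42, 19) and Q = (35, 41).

(18, 10)

(42, 19) + (35, 41). λ = (41 - 19)/(35 - 42) ≡ 22/36 mod 43. 36⁻¹ ≡ 6 (mod 43), so λ ≡ 3.
  x = λ² - 42 - 35 = 9 - 77 ≡ 18; y = λ·(42 - 18) - 19 ≡ 10. → (18, 10)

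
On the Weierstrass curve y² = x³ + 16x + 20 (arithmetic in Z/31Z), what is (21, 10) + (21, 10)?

(8, 28)

tangent at (21, 10): λ = (3·21² + 16)/(2·10) ≡ 6/20. 20⁻¹ ≡ 14 (mod 31) since 20·14 = 280 ≡ 1, so λ ≡ 6·14 ≡ 22.
  x = λ² - 21 - 21 = 484 - 42 ≡ 8; y = λ·(21 - 8) - 10 ≡ 28. → (8, 28)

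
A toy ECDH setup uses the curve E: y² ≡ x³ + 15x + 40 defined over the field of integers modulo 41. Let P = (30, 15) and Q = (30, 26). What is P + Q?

O

The two points share x = 30 and their y-coordinates satisfy 15 + 26 ≡ 0 (mod 41), so they are inverses. Their sum is the point at infinity.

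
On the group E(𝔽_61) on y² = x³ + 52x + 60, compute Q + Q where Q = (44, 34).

(53, 48)

tangent at (44, 34): λ = (3·44² + 52)/(2·34) ≡ 4/7. 7⁻¹ ≡ 35 (mod 61) since 7·35 = 245 ≡ 1, so λ ≡ 4·35 ≡ 18.
  x = λ² - 44 - 44 = 324 - 88 ≡ 53; y = λ·(44 - 53) - 34 ≡ 48. → (53, 48)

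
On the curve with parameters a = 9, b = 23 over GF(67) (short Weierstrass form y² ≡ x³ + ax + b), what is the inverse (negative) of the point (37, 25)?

-(37, 25) = (37, -25 mod 67) = (37, 42).

(37, 42)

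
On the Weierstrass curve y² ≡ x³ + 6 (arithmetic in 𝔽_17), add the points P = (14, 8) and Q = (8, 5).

(14, 8) + (8, 5). λ = (5 - 8)/(8 - 14) ≡ 14/11 mod 17. 11⁻¹ ≡ 14 (mod 17), so λ ≡ 9.
  x = λ² - 14 - 8 = 81 - 22 ≡ 8; y = λ·(14 - 8) - 8 ≡ 12. → (8, 12)

(8, 12)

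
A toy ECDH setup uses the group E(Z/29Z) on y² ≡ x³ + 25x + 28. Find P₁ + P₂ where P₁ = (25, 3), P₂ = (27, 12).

(25, 3) + (27, 12). λ = (12 - 3)/(27 - 25) ≡ 9/2 mod 29. 2⁻¹ ≡ 15 (mod 29) since 2·15 = 30 ≡ 1, so λ ≡ 19.
  x = λ² - 25 - 27 = 361 - 52 ≡ 19; y = λ·(25 - 19) - 3 ≡ 24. → (19, 24)

(19, 24)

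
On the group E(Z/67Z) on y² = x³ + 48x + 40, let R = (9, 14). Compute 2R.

(46, 25)

tangent at (9, 14): λ = (3·9² + 48)/(2·14) ≡ 23/28. 28⁻¹ ≡ 12 (mod 67), so λ ≡ 23·12 ≡ 8.
  x = λ² - 9 - 9 = 64 - 18 ≡ 46; y = λ·(9 - 46) - 14 ≡ 25. → (46, 25)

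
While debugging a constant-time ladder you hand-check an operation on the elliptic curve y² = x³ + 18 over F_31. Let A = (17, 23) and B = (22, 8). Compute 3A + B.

O

First 3A:
Repeated addition: build up to 3A.
2A: tangent at (17, 23): λ = (3·17² + 0)/(2·23) ≡ 30/15. 15⁻¹ ≡ 29 (mod 31), so λ ≡ 30·29 ≡ 2.
  x = λ² - 17 - 17 = 4 - 34 ≡ 1; y = λ·(17 - 1) - 23 ≡ 9. → (1, 9)
3A: (1, 9) + (17, 23). λ = (23 - 9)/(17 - 1) ≡ 14/16 mod 31. 16⁻¹ ≡ 2 (mod 31), so λ ≡ 28.
  x = λ² - 1 - 17 = 784 - 18 ≡ 22; y = λ·(1 - 22) - 9 ≡ 23. → (22, 23)
3A = (22, 23).
Finally 3A + B:
(22, 23) + (22, 8): same x and y₁ ≡ -y₂, so the sum is 𝒪.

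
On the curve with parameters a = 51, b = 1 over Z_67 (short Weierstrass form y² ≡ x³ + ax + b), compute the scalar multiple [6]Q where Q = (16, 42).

(64, 25)

Repeated addition: build up to 6Q.
2Q: tangent at (16, 42): λ = (3·16² + 51)/(2·42) ≡ 15/17. 17⁻¹ ≡ 4 (mod 67), so λ ≡ 15·4 ≡ 60.
  x = λ² - 16 - 16 = 3600 - 32 ≡ 17; y = λ·(16 - 17) - 42 ≡ 32. → (17, 32)
3Q: (17, 32) + (16, 42). λ = (42 - 32)/(16 - 17) ≡ 10/66 mod 67. 66⁻¹ ≡ 66 (mod 67), so λ ≡ 57.
  x = λ² - 17 - 16 = 3249 - 33 ≡ 0; y = λ·(17 - 0) - 32 ≡ 66. → (0, 66)
4Q: (0, 66) + (16, 42). λ = (42 - 66)/(16 - 0) ≡ 43/16 mod 67. 16⁻¹ ≡ 21 (mod 67) since 16·21 = 336 ≡ 1, so λ ≡ 32.
  x = λ² - 0 - 16 = 1024 - 16 ≡ 3; y = λ·(0 - 3) - 66 ≡ 39. → (3, 39)
5Q: (3, 39) + (16, 42). λ = (42 - 39)/(16 - 3) ≡ 3/13 mod 67. 13⁻¹ ≡ 31 (mod 67) since 13·31 = 403 ≡ 1, so λ ≡ 26.
  x = λ² - 3 - 16 = 676 - 19 ≡ 54; y = λ·(3 - 54) - 39 ≡ 42. → (54, 42)
6Q: (54, 42) + (16, 42). λ = (42 - 42)/(16 - 54) ≡ 0/29 mod 67. 29⁻¹ ≡ 37 (mod 67), so λ ≡ 0.
  x = λ² - 54 - 16 = 0 - 70 ≡ 64; y = λ·(54 - 64) - 42 ≡ 25. → (64, 25)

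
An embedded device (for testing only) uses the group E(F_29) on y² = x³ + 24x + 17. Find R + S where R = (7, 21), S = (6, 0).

(7, 21) + (6, 0). λ = (0 - 21)/(6 - 7) ≡ 8/28 mod 29. 28⁻¹ ≡ 28 (mod 29), so λ ≡ 21.
  x = λ² - 7 - 6 = 441 - 13 ≡ 22; y = λ·(7 - 22) - 21 ≡ 12. → (22, 12)

(22, 12)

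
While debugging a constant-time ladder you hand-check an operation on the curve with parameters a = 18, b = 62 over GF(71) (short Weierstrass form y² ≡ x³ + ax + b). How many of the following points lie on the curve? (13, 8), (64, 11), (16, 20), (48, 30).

(13, 8): 8² ≡ 64, rhs ≡ 8 → off.
(64, 11): 11² ≡ 50, rhs ≡ 19 → off.
(16, 20): 20² ≡ 45, rhs ≡ 44 → off.
(48, 30): 30² ≡ 48, rhs ≡ 48 → on.

1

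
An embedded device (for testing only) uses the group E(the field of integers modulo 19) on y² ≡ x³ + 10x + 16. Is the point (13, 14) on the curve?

y² = 14² ≡ 6; x³ + 10x + 16 = 2343 ≡ 6 (mod 19). 6 = 6.

yes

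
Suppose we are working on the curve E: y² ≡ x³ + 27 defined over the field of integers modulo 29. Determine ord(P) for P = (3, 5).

5

2P: tangent at (3, 5): λ = (3·3² + 0)/(2·5) ≡ 27/10. 10⁻¹ ≡ 3 (mod 29), so λ ≡ 27·3 ≡ 23.
  x = λ² - 3 - 3 = 529 - 6 ≡ 1; y = λ·(3 - 1) - 5 ≡ 12. → (1, 12)
3P: (1, 12) + (3, 5). λ = (5 - 12)/(3 - 1) ≡ 22/2 mod 29. 2⁻¹ ≡ 15 (mod 29), so λ ≡ 11.
  x = λ² - 1 - 3 = 121 - 4 ≡ 1; y = λ·(1 - 1) - 12 ≡ 17. → (1, 17)
4P: (1, 17) + (3, 5). λ = (5 - 17)/(3 - 1) ≡ 17/2 mod 29. 2⁻¹ ≡ 15 (mod 29) since 2·15 = 30 ≡ 1, so λ ≡ 23.
  x = λ² - 1 - 3 = 529 - 4 ≡ 3; y = λ·(1 - 3) - 17 ≡ 24. → (3, 24)
5P: (3, 24) + (3, 5): same x and y₁ ≡ -y₂, so the sum is ∞.
5P = ∞, so the order is 5.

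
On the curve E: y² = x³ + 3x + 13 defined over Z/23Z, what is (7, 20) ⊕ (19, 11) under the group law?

(22, 20)

(7, 20) + (19, 11). λ = (11 - 20)/(19 - 7) ≡ 14/12 mod 23. 12⁻¹ ≡ 2 (mod 23), so λ ≡ 5.
  x = λ² - 7 - 19 = 25 - 26 ≡ 22; y = λ·(7 - 22) - 20 ≡ 20. → (22, 20)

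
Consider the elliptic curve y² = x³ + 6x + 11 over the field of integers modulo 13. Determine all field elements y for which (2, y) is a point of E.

none

x³ + 6x + 11 = 31 ≡ 5 (mod 13).
5 is a non-residue mod 13; no y exists.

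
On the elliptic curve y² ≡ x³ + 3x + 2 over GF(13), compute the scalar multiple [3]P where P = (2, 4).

(9, 11)

Repeated addition: build up to 3P.
2P: tangent at (2, 4): λ = (3·2² + 3)/(2·4) ≡ 2/8. 8⁻¹ ≡ 5 (mod 13), so λ ≡ 2·5 ≡ 10.
  x = λ² - 2 - 2 = 100 - 4 ≡ 5; y = λ·(2 - 5) - 4 ≡ 5. → (5, 5)
3P: (5, 5) + (2, 4). λ = (4 - 5)/(2 - 5) ≡ 12/10 mod 13. 10⁻¹ ≡ 4 (mod 13), so λ ≡ 9.
  x = λ² - 5 - 2 = 81 - 7 ≡ 9; y = λ·(5 - 9) - 5 ≡ 11. → (9, 11)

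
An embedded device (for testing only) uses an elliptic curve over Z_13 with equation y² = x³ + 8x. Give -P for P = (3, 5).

(3, 8)

-(3, 5) = (3, -5 mod 13) = (3, 8).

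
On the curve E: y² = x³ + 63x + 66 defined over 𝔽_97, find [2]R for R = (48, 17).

(3, 31)

tangent at (48, 17): λ = (3·48² + 63)/(2·17) ≡ 88/34. 34⁻¹ ≡ 20 (mod 97) since 34·20 = 680 ≡ 1, so λ ≡ 88·20 ≡ 14.
  x = λ² - 48 - 48 = 196 - 96 ≡ 3; y = λ·(48 - 3) - 17 ≡ 31. → (3, 31)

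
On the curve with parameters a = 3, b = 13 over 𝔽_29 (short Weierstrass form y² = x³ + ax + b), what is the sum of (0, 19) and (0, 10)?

O

The two points share x = 0 and their y-coordinates satisfy 19 + 10 ≡ 0 (mod 29), so they are inverses. Their sum is ∞.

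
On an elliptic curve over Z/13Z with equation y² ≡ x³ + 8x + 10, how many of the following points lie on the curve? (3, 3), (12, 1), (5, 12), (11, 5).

3

(3, 3): 3² ≡ 9, rhs ≡ 9 → on.
(12, 1): 1² ≡ 1, rhs ≡ 1 → on.
(5, 12): 12² ≡ 1, rhs ≡ 6 → off.
(11, 5): 5² ≡ 12, rhs ≡ 12 → on.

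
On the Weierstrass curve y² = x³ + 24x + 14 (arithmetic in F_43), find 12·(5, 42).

(35, 16)

Write G = (5, 42).
Double-and-add on 12 = (1100)₂. Start with G = (5, 42) for the leading 1-bit.
double: tangent at (5, 42): λ = (3·5² + 24)/(2·42) ≡ 13/41. 41⁻¹ ≡ 21 (mod 43) since 41·21 = 861 ≡ 1, so λ ≡ 13·21 ≡ 15.
  x = λ² - 5 - 5 = 225 - 10 ≡ 0; y = λ·(5 - 0) - 42 ≡ 33. → (0, 33)
add G: (0, 33) + (5, 42). λ = (42 - 33)/(5 - 0) ≡ 9/5 mod 43. 5⁻¹ ≡ 26 (mod 43) since 5·26 = 130 ≡ 1, so λ ≡ 19.
  x = λ² - 0 - 5 = 361 - 5 ≡ 12; y = λ·(0 - 12) - 33 ≡ 40. → (12, 40)
double: tangent at (12, 40): λ = (3·12² + 24)/(2·40) ≡ 26/37. 37⁻¹ ≡ 7 (mod 43), so λ ≡ 26·7 ≡ 10.
  x = λ² - 12 - 12 = 100 - 24 ≡ 33; y = λ·(12 - 33) - 40 ≡ 8. → (33, 8)
double: tangent at (33, 8): λ = (3·33² + 24)/(2·8) ≡ 23/16. 16⁻¹ ≡ 35 (mod 43), so λ ≡ 23·35 ≡ 31.
  x = λ² - 33 - 33 = 961 - 66 ≡ 35; y = λ·(33 - 35) - 8 ≡ 16. → (35, 16)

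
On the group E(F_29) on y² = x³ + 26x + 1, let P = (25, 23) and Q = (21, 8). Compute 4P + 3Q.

First 4P:
Repeated addition: build up to 4P.
2P: tangent at (25, 23): λ = (3·25² + 26)/(2·23) ≡ 16/17. 17⁻¹ ≡ 12 (mod 29), so λ ≡ 16·12 ≡ 18.
  x = λ² - 25 - 25 = 324 - 50 ≡ 13; y = λ·(25 - 13) - 23 ≡ 19. → (13, 19)
3P: (13, 19) + (25, 23). λ = (23 - 19)/(25 - 13) ≡ 4/12 mod 29. 12⁻¹ ≡ 17 (mod 29), so λ ≡ 10.
  x = λ² - 13 - 25 = 100 - 38 ≡ 4; y = λ·(13 - 4) - 19 ≡ 13. → (4, 13)
4P: (4, 13) + (25, 23). λ = (23 - 13)/(25 - 4) ≡ 10/21 mod 29. 21⁻¹ ≡ 18 (mod 29) since 21·18 = 378 ≡ 1, so λ ≡ 6.
  x = λ² - 4 - 25 = 36 - 29 ≡ 7; y = λ·(4 - 7) - 13 ≡ 27. → (7, 27)
4P = (7, 27).
Next 3Q:
Repeated addition: build up to 3Q.
2Q: tangent at (21, 8): λ = (3·21² + 26)/(2·8) ≡ 15/16. 16⁻¹ ≡ 20 (mod 29) since 16·20 = 320 ≡ 1, so λ ≡ 15·20 ≡ 10.
  x = λ² - 21 - 21 = 100 - 42 ≡ 0; y = λ·(21 - 0) - 8 ≡ 28. → (0, 28)
3Q: (0, 28) + (21, 8). λ = (8 - 28)/(21 - 0) ≡ 9/21 mod 29. 21⁻¹ ≡ 18 (mod 29), so λ ≡ 17.
  x = λ² - 0 - 21 = 289 - 21 ≡ 7; y = λ·(0 - 7) - 28 ≡ 27. → (7, 27)
3Q = (7, 27).
Finally 4P + 3Q:
tangent at (7, 27): λ = (3·7² + 26)/(2·27) ≡ 28/25. 25⁻¹ ≡ 7 (mod 29), so λ ≡ 28·7 ≡ 22.
  x = λ² - 7 - 7 = 484 - 14 ≡ 6; y = λ·(7 - 6) - 27 ≡ 24. → (6, 24)

(6, 24)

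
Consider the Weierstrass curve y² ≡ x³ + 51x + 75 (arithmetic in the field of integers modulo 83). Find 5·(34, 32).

(7, 51)

Write Q = (34, 32).
Repeated addition: build up to 5Q.
2Q: tangent at (34, 32): λ = (3·34² + 51)/(2·32) ≡ 33/64. 64⁻¹ ≡ 48 (mod 83) since 64·48 = 3072 ≡ 1, so λ ≡ 33·48 ≡ 7.
  x = λ² - 34 - 34 = 49 - 68 ≡ 64; y = λ·(34 - 64) - 32 ≡ 7. → (64, 7)
3Q: (64, 7) + (34, 32). λ = (32 - 7)/(34 - 64) ≡ 25/53 mod 83. 53⁻¹ ≡ 47 (mod 83), so λ ≡ 13.
  x = λ² - 64 - 34 = 169 - 98 ≡ 71; y = λ·(64 - 71) - 7 ≡ 68. → (71, 68)
4Q: (71, 68) + (34, 32). λ = (32 - 68)/(34 - 71) ≡ 47/46 mod 83. 46⁻¹ ≡ 74 (mod 83) since 46·74 = 3404 ≡ 1, so λ ≡ 75.
  x = λ² - 71 - 34 = 5625 - 105 ≡ 42; y = λ·(71 - 42) - 68 ≡ 32. → (42, 32)
5Q: (42, 32) + (34, 32). λ = (32 - 32)/(34 - 42) ≡ 0/75 mod 83. 75⁻¹ ≡ 31 (mod 83), so λ ≡ 0.
  x = λ² - 42 - 34 = 0 - 76 ≡ 7; y = λ·(42 - 7) - 32 ≡ 51. → (7, 51)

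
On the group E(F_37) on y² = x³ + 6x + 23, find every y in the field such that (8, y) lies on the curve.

x³ + 6x + 23 = 583 ≡ 28 (mod 37).
Square roots of 28 mod 37: 18 and 19 (since 18² = 324 ≡ 28).

18, 19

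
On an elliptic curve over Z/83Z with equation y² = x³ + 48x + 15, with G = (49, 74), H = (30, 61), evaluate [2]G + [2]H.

First 2G:
Repeated addition: build up to 2G.
2G: tangent at (49, 74): λ = (3·49² + 48)/(2·74) ≡ 30/65. 65⁻¹ ≡ 23 (mod 83), so λ ≡ 30·23 ≡ 26.
  x = λ² - 49 - 49 = 676 - 98 ≡ 80; y = λ·(49 - 80) - 74 ≡ 33. → (80, 33)
2G = (80, 33).
Next 2H:
Repeated addition: build up to 2H.
2H: tangent at (30, 61): λ = (3·30² + 48)/(2·61) ≡ 9/39. 39⁻¹ ≡ 66 (mod 83), so λ ≡ 9·66 ≡ 13.
  x = λ² - 30 - 30 = 169 - 60 ≡ 26; y = λ·(30 - 26) - 61 ≡ 74. → (26, 74)
2H = (26, 74).
Finally 2G + 2H:
(80, 33) + (26, 74). λ = (74 - 33)/(26 - 80) ≡ 41/29 mod 83. 29⁻¹ ≡ 63 (mod 83), so λ ≡ 10.
  x = λ² - 80 - 26 = 100 - 106 ≡ 77; y = λ·(80 - 77) - 33 ≡ 80. → (77, 80)

(77, 80)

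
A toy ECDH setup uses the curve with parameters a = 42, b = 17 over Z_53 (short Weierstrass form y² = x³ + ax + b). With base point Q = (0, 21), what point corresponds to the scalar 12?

(19, 28)

Double-and-add on 12 = (1100)₂. Start with Q = (0, 21) for the leading 1-bit.
double: tangent at (0, 21): λ = (3·0² + 42)/(2·21) ≡ 42/42. 42⁻¹ ≡ 24 (mod 53), so λ ≡ 42·24 ≡ 1.
  x = λ² - 0 - 0 = 1 - 0 ≡ 1; y = λ·(0 - 1) - 21 ≡ 31. → (1, 31)
add Q: (1, 31) + (0, 21). λ = (21 - 31)/(0 - 1) ≡ 43/52 mod 53. 52⁻¹ ≡ 52 (mod 53), so λ ≡ 10.
  x = λ² - 1 - 0 = 100 - 1 ≡ 46; y = λ·(1 - 46) - 31 ≡ 49. → (46, 49)
double: tangent at (46, 49): λ = (3·46² + 42)/(2·49) ≡ 30/45. 45⁻¹ ≡ 33 (mod 53) since 45·33 = 1485 ≡ 1, so λ ≡ 30·33 ≡ 36.
  x = λ² - 46 - 46 = 1296 - 92 ≡ 38; y = λ·(46 - 38) - 49 ≡ 27. → (38, 27)
double: tangent at (38, 27): λ = (3·38² + 42)/(2·27) ≡ 28/1. 1⁻¹ ≡ 1 (mod 53), so λ ≡ 28·1 ≡ 28.
  x = λ² - 38 - 38 = 784 - 76 ≡ 19; y = λ·(38 - 19) - 27 ≡ 28. → (19, 28)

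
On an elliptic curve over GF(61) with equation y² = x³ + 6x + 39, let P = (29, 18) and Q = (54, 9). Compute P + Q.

(20, 30)

(29, 18) + (54, 9). λ = (9 - 18)/(54 - 29) ≡ 52/25 mod 61. 25⁻¹ ≡ 22 (mod 61), so λ ≡ 46.
  x = λ² - 29 - 54 = 2116 - 83 ≡ 20; y = λ·(29 - 20) - 18 ≡ 30. → (20, 30)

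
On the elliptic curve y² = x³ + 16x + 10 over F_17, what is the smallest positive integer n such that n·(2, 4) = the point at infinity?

2P: tangent at (2, 4): λ = (3·2² + 16)/(2·4) ≡ 11/8. 8⁻¹ ≡ 15 (mod 17) since 8·15 = 120 ≡ 1, so λ ≡ 11·15 ≡ 12.
  x = λ² - 2 - 2 = 144 - 4 ≡ 4; y = λ·(2 - 4) - 4 ≡ 6. → (4, 6)
3P: (4, 6) + (2, 4). λ = (4 - 6)/(2 - 4) ≡ 15/15 mod 17. 15⁻¹ ≡ 8 (mod 17), so λ ≡ 1.
  x = λ² - 4 - 2 = 1 - 6 ≡ 12; y = λ·(4 - 12) - 6 ≡ 3. → (12, 3)
4P: (12, 3) + (2, 4). λ = (4 - 3)/(2 - 12) ≡ 1/7 mod 17. 7⁻¹ ≡ 5 (mod 17), so λ ≡ 5.
  x = λ² - 12 - 2 = 25 - 14 ≡ 11; y = λ·(12 - 11) - 3 ≡ 2. → (11, 2)
5P: (11, 2) + (2, 4). λ = (4 - 2)/(2 - 11) ≡ 2/8 mod 17. 8⁻¹ ≡ 15 (mod 17) since 8·15 = 120 ≡ 1, so λ ≡ 13.
  x = λ² - 11 - 2 = 169 - 13 ≡ 3; y = λ·(11 - 3) - 2 ≡ 0. → (3, 0)
6P: (3, 0) + (2, 4). λ = (4 - 0)/(2 - 3) ≡ 4/16 mod 17. 16⁻¹ ≡ 16 (mod 17), so λ ≡ 13.
  x = λ² - 3 - 2 = 169 - 5 ≡ 11; y = λ·(3 - 11) - 0 ≡ 15. → (11, 15)
7P: (11, 15) + (2, 4). λ = (4 - 15)/(2 - 11) ≡ 6/8 mod 17. 8⁻¹ ≡ 15 (mod 17) since 8·15 = 120 ≡ 1, so λ ≡ 5.
  x = λ² - 11 - 2 = 25 - 13 ≡ 12; y = λ·(11 - 12) - 15 ≡ 14. → (12, 14)
8P: (12, 14) + (2, 4). λ = (4 - 14)/(2 - 12) ≡ 7/7 mod 17. 7⁻¹ ≡ 5 (mod 17), so λ ≡ 1.
  x = λ² - 12 - 2 = 1 - 14 ≡ 4; y = λ·(12 - 4) - 14 ≡ 11. → (4, 11)
9P: (4, 11) + (2, 4). λ = (4 - 11)/(2 - 4) ≡ 10/15 mod 17. 15⁻¹ ≡ 8 (mod 17) since 15·8 = 120 ≡ 1, so λ ≡ 12.
  x = λ² - 4 - 2 = 144 - 6 ≡ 2; y = λ·(4 - 2) - 11 ≡ 13. → (2, 13)
10P: (2, 13) + (2, 4): same x and y₁ ≡ -y₂, so the sum is the point at infinity.
10P = the point at infinity, so the order is 10.

10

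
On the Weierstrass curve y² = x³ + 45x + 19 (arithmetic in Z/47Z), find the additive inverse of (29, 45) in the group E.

(29, 2)

-(29, 45) = (29, -45 mod 47) = (29, 2).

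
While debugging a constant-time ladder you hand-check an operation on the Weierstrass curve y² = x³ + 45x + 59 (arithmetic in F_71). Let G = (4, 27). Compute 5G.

Double-and-add on 5 = (101)₂. Start with G = (4, 27) for the leading 1-bit.
double: tangent at (4, 27): λ = (3·4² + 45)/(2·27) ≡ 22/54. 54⁻¹ ≡ 25 (mod 71), so λ ≡ 22·25 ≡ 53.
  x = λ² - 4 - 4 = 2809 - 8 ≡ 32; y = λ·(4 - 32) - 27 ≡ 51. → (32, 51)
double: tangent at (32, 51): λ = (3·32² + 45)/(2·51) ≡ 64/31. 31⁻¹ ≡ 55 (mod 71), so λ ≡ 64·55 ≡ 41.
  x = λ² - 32 - 32 = 1681 - 64 ≡ 55; y = λ·(32 - 55) - 51 ≡ 0. → (55, 0)
add G: (55, 0) + (4, 27). λ = (27 - 0)/(4 - 55) ≡ 27/20 mod 71. 20⁻¹ ≡ 32 (mod 71), so λ ≡ 12.
  x = λ² - 55 - 4 = 144 - 59 ≡ 14; y = λ·(55 - 14) - 0 ≡ 66. → (14, 66)

(14, 66)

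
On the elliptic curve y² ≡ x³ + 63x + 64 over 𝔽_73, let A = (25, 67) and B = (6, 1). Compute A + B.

(25, 67) + (6, 1). λ = (1 - 67)/(6 - 25) ≡ 7/54 mod 73. 54⁻¹ ≡ 23 (mod 73), so λ ≡ 15.
  x = λ² - 25 - 6 = 225 - 31 ≡ 48; y = λ·(25 - 48) - 67 ≡ 26. → (48, 26)

(48, 26)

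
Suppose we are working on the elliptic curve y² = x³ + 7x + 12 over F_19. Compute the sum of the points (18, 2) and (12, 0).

(6, 2)

(18, 2) + (12, 0). λ = (0 - 2)/(12 - 18) ≡ 17/13 mod 19. 13⁻¹ ≡ 3 (mod 19), so λ ≡ 13.
  x = λ² - 18 - 12 = 169 - 30 ≡ 6; y = λ·(18 - 6) - 2 ≡ 2. → (6, 2)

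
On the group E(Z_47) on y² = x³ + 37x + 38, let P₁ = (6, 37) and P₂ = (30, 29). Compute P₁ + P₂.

(6, 37) + (30, 29). λ = (29 - 37)/(30 - 6) ≡ 39/24 mod 47. 24⁻¹ ≡ 2 (mod 47) since 24·2 = 48 ≡ 1, so λ ≡ 31.
  x = λ² - 6 - 30 = 961 - 36 ≡ 32; y = λ·(6 - 32) - 37 ≡ 3. → (32, 3)

(32, 3)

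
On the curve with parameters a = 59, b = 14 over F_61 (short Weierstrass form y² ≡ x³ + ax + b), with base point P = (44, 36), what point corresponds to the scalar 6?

(19, 53)

Double-and-add on 6 = (110)₂. Start with P = (44, 36) for the leading 1-bit.
double: tangent at (44, 36): λ = (3·44² + 59)/(2·36) ≡ 11/11. 11⁻¹ ≡ 50 (mod 61), so λ ≡ 11·50 ≡ 1.
  x = λ² - 44 - 44 = 1 - 88 ≡ 35; y = λ·(44 - 35) - 36 ≡ 34. → (35, 34)
add P: (35, 34) + (44, 36). λ = (36 - 34)/(44 - 35) ≡ 2/9 mod 61. 9⁻¹ ≡ 34 (mod 61), so λ ≡ 7.
  x = λ² - 35 - 44 = 49 - 79 ≡ 31; y = λ·(35 - 31) - 34 ≡ 55. → (31, 55)
double: tangent at (31, 55): λ = (3·31² + 59)/(2·55) ≡ 14/49. 49⁻¹ ≡ 5 (mod 61), so λ ≡ 14·5 ≡ 9.
  x = λ² - 31 - 31 = 81 - 62 ≡ 19; y = λ·(31 - 19) - 55 ≡ 53. → (19, 53)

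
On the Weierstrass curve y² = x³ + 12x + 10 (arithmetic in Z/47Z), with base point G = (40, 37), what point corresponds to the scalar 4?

(4, 13)

Double-and-add on 4 = (100)₂. Start with G = (40, 37) for the leading 1-bit.
double: tangent at (40, 37): λ = (3·40² + 12)/(2·37) ≡ 18/27. 27⁻¹ ≡ 7 (mod 47) since 27·7 = 189 ≡ 1, so λ ≡ 18·7 ≡ 32.
  x = λ² - 40 - 40 = 1024 - 80 ≡ 4; y = λ·(40 - 4) - 37 ≡ 34. → (4, 34)
double: tangent at (4, 34): λ = (3·4² + 12)/(2·34) ≡ 13/21. 21⁻¹ ≡ 9 (mod 47), so λ ≡ 13·9 ≡ 23.
  x = λ² - 4 - 4 = 529 - 8 ≡ 4; y = λ·(4 - 4) - 34 ≡ 13. → (4, 13)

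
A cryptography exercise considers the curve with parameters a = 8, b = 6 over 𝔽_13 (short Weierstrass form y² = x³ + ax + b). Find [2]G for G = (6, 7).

(2, 2)

tangent at (6, 7): λ = (3·6² + 8)/(2·7) ≡ 12/1. 1⁻¹ ≡ 1 (mod 13) since 1·1 = 1 ≡ 1, so λ ≡ 12·1 ≡ 12.
  x = λ² - 6 - 6 = 144 - 12 ≡ 2; y = λ·(6 - 2) - 7 ≡ 2. → (2, 2)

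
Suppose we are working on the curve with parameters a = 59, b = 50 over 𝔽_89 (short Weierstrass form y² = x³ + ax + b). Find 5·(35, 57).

(52, 76)

Write Q = (35, 57).
Repeated addition: build up to 5Q.
2Q: tangent at (35, 57): λ = (3·35² + 59)/(2·57) ≡ 85/25. 25⁻¹ ≡ 57 (mod 89), so λ ≡ 85·57 ≡ 39.
  x = λ² - 35 - 35 = 1521 - 70 ≡ 27; y = λ·(35 - 27) - 57 ≡ 77. → (27, 77)
3Q: (27, 77) + (35, 57). λ = (57 - 77)/(35 - 27) ≡ 69/8 mod 89. 8⁻¹ ≡ 78 (mod 89), so λ ≡ 42.
  x = λ² - 27 - 35 = 1764 - 62 ≡ 11; y = λ·(27 - 11) - 77 ≡ 61. → (11, 61)
4Q: (11, 61) + (35, 57). λ = (57 - 61)/(35 - 11) ≡ 85/24 mod 89. 24⁻¹ ≡ 26 (mod 89) since 24·26 = 624 ≡ 1, so λ ≡ 74.
  x = λ² - 11 - 35 = 5476 - 46 ≡ 1; y = λ·(11 - 1) - 61 ≡ 56. → (1, 56)
5Q: (1, 56) + (35, 57). λ = (57 - 56)/(35 - 1) ≡ 1/34 mod 89. 34⁻¹ ≡ 55 (mod 89), so λ ≡ 55.
  x = λ² - 1 - 35 = 3025 - 36 ≡ 52; y = λ·(1 - 52) - 56 ≡ 76. → (52, 76)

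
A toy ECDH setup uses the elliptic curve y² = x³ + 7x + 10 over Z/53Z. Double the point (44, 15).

(5, 45)

tangent at (44, 15): λ = (3·44² + 7)/(2·15) ≡ 38/30. 30⁻¹ ≡ 23 (mod 53), so λ ≡ 38·23 ≡ 26.
  x = λ² - 44 - 44 = 676 - 88 ≡ 5; y = λ·(44 - 5) - 15 ≡ 45. → (5, 45)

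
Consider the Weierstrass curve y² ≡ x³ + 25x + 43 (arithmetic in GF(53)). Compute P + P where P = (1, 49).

tangent at (1, 49): λ = (3·1² + 25)/(2·49) ≡ 28/45. 45⁻¹ ≡ 33 (mod 53), so λ ≡ 28·33 ≡ 23.
  x = λ² - 1 - 1 = 529 - 2 ≡ 50; y = λ·(1 - 50) - 49 ≡ 43. → (50, 43)

(50, 43)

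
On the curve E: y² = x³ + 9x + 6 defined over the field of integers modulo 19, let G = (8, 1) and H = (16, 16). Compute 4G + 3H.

(14, 8)

First 4G:
Repeated addition: build up to 4G.
2G: tangent at (8, 1): λ = (3·8² + 9)/(2·1) ≡ 11/2. 2⁻¹ ≡ 10 (mod 19), so λ ≡ 11·10 ≡ 15.
  x = λ² - 8 - 8 = 225 - 16 ≡ 0; y = λ·(8 - 0) - 1 ≡ 5. → (0, 5)
3G: (0, 5) + (8, 1). λ = (1 - 5)/(8 - 0) ≡ 15/8 mod 19. 8⁻¹ ≡ 12 (mod 19), so λ ≡ 9.
  x = λ² - 0 - 8 = 81 - 8 ≡ 16; y = λ·(0 - 16) - 5 ≡ 3. → (16, 3)
4G: (16, 3) + (8, 1). λ = (1 - 3)/(8 - 16) ≡ 17/11 mod 19. 11⁻¹ ≡ 7 (mod 19), so λ ≡ 5.
  x = λ² - 16 - 8 = 25 - 24 ≡ 1; y = λ·(16 - 1) - 3 ≡ 15. → (1, 15)
4G = (1, 15).
Next 3H:
Repeated addition: build up to 3H.
2H: tangent at (16, 16): λ = (3·16² + 9)/(2·16) ≡ 17/13. 13⁻¹ ≡ 3 (mod 19) since 13·3 = 39 ≡ 1, so λ ≡ 17·3 ≡ 13.
  x = λ² - 16 - 16 = 169 - 32 ≡ 4; y = λ·(16 - 4) - 16 ≡ 7. → (4, 7)
3H: (4, 7) + (16, 16). λ = (16 - 7)/(16 - 4) ≡ 9/12 mod 19. 12⁻¹ ≡ 8 (mod 19) since 12·8 = 96 ≡ 1, so λ ≡ 15.
  x = λ² - 4 - 16 = 225 - 20 ≡ 15; y = λ·(4 - 15) - 7 ≡ 18. → (15, 18)
3H = (15, 18).
Finally 4G + 3H:
(1, 15) + (15, 18). λ = (18 - 15)/(15 - 1) ≡ 3/14 mod 19. 14⁻¹ ≡ 15 (mod 19), so λ ≡ 7.
  x = λ² - 1 - 15 = 49 - 16 ≡ 14; y = λ·(1 - 14) - 15 ≡ 8. → (14, 8)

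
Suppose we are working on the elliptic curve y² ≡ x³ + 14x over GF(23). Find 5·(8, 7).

(2, 17)

Write P = (8, 7).
Double-and-add on 5 = (101)₂. Start with P = (8, 7) for the leading 1-bit.
double: tangent at (8, 7): λ = (3·8² + 14)/(2·7) ≡ 22/14. 14⁻¹ ≡ 5 (mod 23), so λ ≡ 22·5 ≡ 18.
  x = λ² - 8 - 8 = 324 - 16 ≡ 9; y = λ·(8 - 9) - 7 ≡ 21. → (9, 21)
double: tangent at (9, 21): λ = (3·9² + 14)/(2·21) ≡ 4/19. 19⁻¹ ≡ 17 (mod 23), so λ ≡ 4·17 ≡ 22.
  x = λ² - 9 - 9 = 484 - 18 ≡ 6; y = λ·(9 - 6) - 21 ≡ 22. → (6, 22)
add P: (6, 22) + (8, 7). λ = (7 - 22)/(8 - 6) ≡ 8/2 mod 23. 2⁻¹ ≡ 12 (mod 23), so λ ≡ 4.
  x = λ² - 6 - 8 = 16 - 14 ≡ 2; y = λ·(6 - 2) - 22 ≡ 17. → (2, 17)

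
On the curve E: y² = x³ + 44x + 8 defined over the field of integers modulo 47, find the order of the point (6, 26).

2P: tangent at (6, 26): λ = (3·6² + 44)/(2·26) ≡ 11/5. 5⁻¹ ≡ 19 (mod 47), so λ ≡ 11·19 ≡ 21.
  x = λ² - 6 - 6 = 441 - 12 ≡ 6; y = λ·(6 - 6) - 26 ≡ 21. → (6, 21)
3P: (6, 21) + (6, 26): same x and y₁ ≡ -y₂, so the sum is O.
3P = O, so the order is 3.

3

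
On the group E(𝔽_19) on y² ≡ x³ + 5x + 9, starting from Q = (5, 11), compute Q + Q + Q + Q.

Double-and-add on 4 = (100)₂. Start with Q = (5, 11) for the leading 1-bit.
double: tangent at (5, 11): λ = (3·5² + 5)/(2·11) ≡ 4/3. 3⁻¹ ≡ 13 (mod 19) since 3·13 = 39 ≡ 1, so λ ≡ 4·13 ≡ 14.
  x = λ² - 5 - 5 = 196 - 10 ≡ 15; y = λ·(5 - 15) - 11 ≡ 1. → (15, 1)
double: tangent at (15, 1): λ = (3·15² + 5)/(2·1) ≡ 15/2. 2⁻¹ ≡ 10 (mod 19), so λ ≡ 15·10 ≡ 17.
  x = λ² - 15 - 15 = 289 - 30 ≡ 12; y = λ·(15 - 12) - 1 ≡ 12. → (12, 12)

(12, 12)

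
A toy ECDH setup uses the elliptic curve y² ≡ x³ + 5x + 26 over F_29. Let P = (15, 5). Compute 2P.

(12, 25)

tangent at (15, 5): λ = (3·15² + 5)/(2·5) ≡ 13/10. 10⁻¹ ≡ 3 (mod 29) since 10·3 = 30 ≡ 1, so λ ≡ 13·3 ≡ 10.
  x = λ² - 15 - 15 = 100 - 30 ≡ 12; y = λ·(15 - 12) - 5 ≡ 25. → (12, 25)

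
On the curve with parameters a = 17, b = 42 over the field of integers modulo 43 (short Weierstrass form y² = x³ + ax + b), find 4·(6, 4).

Write P = (6, 4).
Repeated addition: build up to 4P.
2P: tangent at (6, 4): λ = (3·6² + 17)/(2·4) ≡ 39/8. 8⁻¹ ≡ 27 (mod 43) since 8·27 = 216 ≡ 1, so λ ≡ 39·27 ≡ 21.
  x = λ² - 6 - 6 = 441 - 12 ≡ 42; y = λ·(6 - 42) - 4 ≡ 14. → (42, 14)
3P: (42, 14) + (6, 4). λ = (4 - 14)/(6 - 42) ≡ 33/7 mod 43. 7⁻¹ ≡ 37 (mod 43), so λ ≡ 17.
  x = λ² - 42 - 6 = 289 - 48 ≡ 26; y = λ·(42 - 26) - 14 ≡ 0. → (26, 0)
4P: (26, 0) + (6, 4). λ = (4 - 0)/(6 - 26) ≡ 4/23 mod 43. 23⁻¹ ≡ 15 (mod 43), so λ ≡ 17.
  x = λ² - 26 - 6 = 289 - 32 ≡ 42; y = λ·(26 - 42) - 0 ≡ 29. → (42, 29)

(42, 29)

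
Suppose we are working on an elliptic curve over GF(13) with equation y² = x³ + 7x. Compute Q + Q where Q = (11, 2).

tangent at (11, 2): λ = (3·11² + 7)/(2·2) ≡ 6/4. 4⁻¹ ≡ 10 (mod 13) since 4·10 = 40 ≡ 1, so λ ≡ 6·10 ≡ 8.
  x = λ² - 11 - 11 = 64 - 22 ≡ 3; y = λ·(11 - 3) - 2 ≡ 10. → (3, 10)

(3, 10)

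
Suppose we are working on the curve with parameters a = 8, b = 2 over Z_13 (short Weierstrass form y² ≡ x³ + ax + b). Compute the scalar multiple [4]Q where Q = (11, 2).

Double-and-add on 4 = (100)₂. Start with Q = (11, 2) for the leading 1-bit.
double: tangent at (11, 2): λ = (3·11² + 8)/(2·2) ≡ 7/4. 4⁻¹ ≡ 10 (mod 13), so λ ≡ 7·10 ≡ 5.
  x = λ² - 11 - 11 = 25 - 22 ≡ 3; y = λ·(11 - 3) - 2 ≡ 12. → (3, 12)
double: tangent at (3, 12): λ = (3·3² + 8)/(2·12) ≡ 9/11. 11⁻¹ ≡ 6 (mod 13), so λ ≡ 9·6 ≡ 2.
  x = λ² - 3 - 3 = 4 - 6 ≡ 11; y = λ·(3 - 11) - 12 ≡ 11. → (11, 11)

(11, 11)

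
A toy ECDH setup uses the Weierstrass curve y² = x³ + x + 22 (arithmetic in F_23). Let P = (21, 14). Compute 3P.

(2, 3)

Repeated addition: build up to 3P.
2P: tangent at (21, 14): λ = (3·21² + 1)/(2·14) ≡ 13/5. 5⁻¹ ≡ 14 (mod 23) since 5·14 = 70 ≡ 1, so λ ≡ 13·14 ≡ 21.
  x = λ² - 21 - 21 = 441 - 42 ≡ 8; y = λ·(21 - 8) - 14 ≡ 6. → (8, 6)
3P: (8, 6) + (21, 14). λ = (14 - 6)/(21 - 8) ≡ 8/13 mod 23. 13⁻¹ ≡ 16 (mod 23), so λ ≡ 13.
  x = λ² - 8 - 21 = 169 - 29 ≡ 2; y = λ·(8 - 2) - 6 ≡ 3. → (2, 3)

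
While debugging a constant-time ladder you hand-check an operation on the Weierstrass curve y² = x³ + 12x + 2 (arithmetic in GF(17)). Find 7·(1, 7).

(6, 1)

Write Q = (1, 7).
Repeated addition: build up to 7Q.
2Q: tangent at (1, 7): λ = (3·1² + 12)/(2·7) ≡ 15/14. 14⁻¹ ≡ 11 (mod 17), so λ ≡ 15·11 ≡ 12.
  x = λ² - 1 - 1 = 144 - 2 ≡ 6; y = λ·(1 - 6) - 7 ≡ 1. → (6, 1)
3Q: (6, 1) + (1, 7). λ = (7 - 1)/(1 - 6) ≡ 6/12 mod 17. 12⁻¹ ≡ 10 (mod 17) since 12·10 = 120 ≡ 1, so λ ≡ 9.
  x = λ² - 6 - 1 = 81 - 7 ≡ 6; y = λ·(6 - 6) - 1 ≡ 16. → (6, 16)
4Q: (6, 16) + (1, 7). λ = (7 - 16)/(1 - 6) ≡ 8/12 mod 17. 12⁻¹ ≡ 10 (mod 17), so λ ≡ 12.
  x = λ² - 6 - 1 = 144 - 7 ≡ 1; y = λ·(6 - 1) - 16 ≡ 10. → (1, 10)
5Q: (1, 10) + (1, 7): same x and y₁ ≡ -y₂, so the sum is the point at infinity.
6Q: the point at infinity + (1, 7) = (1, 7) (identity).
7Q: tangent at (1, 7): λ = (3·1² + 12)/(2·7) ≡ 15/14. 14⁻¹ ≡ 11 (mod 17) since 14·11 = 154 ≡ 1, so λ ≡ 15·11 ≡ 12.
  x = λ² - 1 - 1 = 144 - 2 ≡ 6; y = λ·(1 - 6) - 7 ≡ 1. → (6, 1)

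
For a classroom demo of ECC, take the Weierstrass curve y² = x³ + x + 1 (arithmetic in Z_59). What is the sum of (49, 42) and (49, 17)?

The two points share x = 49 and their y-coordinates satisfy 42 + 17 ≡ 0 (mod 59), so they are inverses. Their sum is O.

O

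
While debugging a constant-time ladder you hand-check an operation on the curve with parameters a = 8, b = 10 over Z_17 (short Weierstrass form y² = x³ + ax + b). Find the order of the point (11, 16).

2P: tangent at (11, 16): λ = (3·11² + 8)/(2·16) ≡ 14/15. 15⁻¹ ≡ 8 (mod 17) since 15·8 = 120 ≡ 1, so λ ≡ 14·8 ≡ 10.
  x = λ² - 11 - 11 = 100 - 22 ≡ 10; y = λ·(11 - 10) - 16 ≡ 11. → (10, 11)
3P: (10, 11) + (11, 16). λ = (16 - 11)/(11 - 10) ≡ 5/1 mod 17. 1⁻¹ ≡ 1 (mod 17), so λ ≡ 5.
  x = λ² - 10 - 11 = 25 - 21 ≡ 4; y = λ·(10 - 4) - 11 ≡ 2. → (4, 2)
4P: (4, 2) + (11, 16). λ = (16 - 2)/(11 - 4) ≡ 14/7 mod 17. 7⁻¹ ≡ 5 (mod 17) since 7·5 = 35 ≡ 1, so λ ≡ 2.
  x = λ² - 4 - 11 = 4 - 15 ≡ 6; y = λ·(4 - 6) - 2 ≡ 11. → (6, 11)
5P: (6, 11) + (11, 16). λ = (16 - 11)/(11 - 6) ≡ 5/5 mod 17. 5⁻¹ ≡ 7 (mod 17) since 5·7 = 35 ≡ 1, so λ ≡ 1.
  x = λ² - 6 - 11 = 1 - 17 ≡ 1; y = λ·(6 - 1) - 11 ≡ 11. → (1, 11)
6P: (1, 11) + (11, 16). λ = (16 - 11)/(11 - 1) ≡ 5/10 mod 17. 10⁻¹ ≡ 12 (mod 17), so λ ≡ 9.
  x = λ² - 1 - 11 = 81 - 12 ≡ 1; y = λ·(1 - 1) - 11 ≡ 6. → (1, 6)
7P: (1, 6) + (11, 16). λ = (16 - 6)/(11 - 1) ≡ 10/10 mod 17. 10⁻¹ ≡ 12 (mod 17), so λ ≡ 1.
  x = λ² - 1 - 11 = 1 - 12 ≡ 6; y = λ·(1 - 6) - 6 ≡ 6. → (6, 6)
8P: (6, 6) + (11, 16). λ = (16 - 6)/(11 - 6) ≡ 10/5 mod 17. 5⁻¹ ≡ 7 (mod 17), so λ ≡ 2.
  x = λ² - 6 - 11 = 4 - 17 ≡ 4; y = λ·(6 - 4) - 6 ≡ 15. → (4, 15)
9P: (4, 15) + (11, 16). λ = (16 - 15)/(11 - 4) ≡ 1/7 mod 17. 7⁻¹ ≡ 5 (mod 17), so λ ≡ 5.
  x = λ² - 4 - 11 = 25 - 15 ≡ 10; y = λ·(4 - 10) - 15 ≡ 6. → (10, 6)
10P: (10, 6) + (11, 16). λ = (16 - 6)/(11 - 10) ≡ 10/1 mod 17. 1⁻¹ ≡ 1 (mod 17) since 1·1 = 1 ≡ 1, so λ ≡ 10.
  x = λ² - 10 - 11 = 100 - 21 ≡ 11; y = λ·(10 - 11) - 6 ≡ 1. → (11, 1)
11P: (11, 1) + (11, 16): same x and y₁ ≡ -y₂, so the sum is ∞.
11P = ∞, so the order is 11.

11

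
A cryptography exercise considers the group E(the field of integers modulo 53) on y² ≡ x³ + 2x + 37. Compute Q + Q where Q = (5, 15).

tangent at (5, 15): λ = (3·5² + 2)/(2·15) ≡ 24/30. 30⁻¹ ≡ 23 (mod 53), so λ ≡ 24·23 ≡ 22.
  x = λ² - 5 - 5 = 484 - 10 ≡ 50; y = λ·(5 - 50) - 15 ≡ 2. → (50, 2)

(50, 2)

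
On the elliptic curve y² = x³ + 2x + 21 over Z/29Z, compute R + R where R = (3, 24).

tangent at (3, 24): λ = (3·3² + 2)/(2·24) ≡ 0/19. 19⁻¹ ≡ 26 (mod 29) since 19·26 = 494 ≡ 1, so λ ≡ 0·26 ≡ 0.
  x = λ² - 3 - 3 = 0 - 6 ≡ 23; y = λ·(3 - 23) - 24 ≡ 5. → (23, 5)

(23, 5)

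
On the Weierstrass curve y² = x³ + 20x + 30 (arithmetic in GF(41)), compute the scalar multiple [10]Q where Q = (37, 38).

(1, 25)

Repeated addition: build up to 10Q.
2Q: tangent at (37, 38): λ = (3·37² + 20)/(2·38) ≡ 27/35. 35⁻¹ ≡ 34 (mod 41), so λ ≡ 27·34 ≡ 16.
  x = λ² - 37 - 37 = 256 - 74 ≡ 18; y = λ·(37 - 18) - 38 ≡ 20. → (18, 20)
3Q: (18, 20) + (37, 38). λ = (38 - 20)/(37 - 18) ≡ 18/19 mod 41. 19⁻¹ ≡ 13 (mod 41), so λ ≡ 29.
  x = λ² - 18 - 37 = 841 - 55 ≡ 7; y = λ·(18 - 7) - 20 ≡ 12. → (7, 12)
4Q: (7, 12) + (37, 38). λ = (38 - 12)/(37 - 7) ≡ 26/30 mod 41. 30⁻¹ ≡ 26 (mod 41), so λ ≡ 20.
  x = λ² - 7 - 37 = 400 - 44 ≡ 28; y = λ·(7 - 28) - 12 ≡ 19. → (28, 19)
5Q: (28, 19) + (37, 38). λ = (38 - 19)/(37 - 28) ≡ 19/9 mod 41. 9⁻¹ ≡ 32 (mod 41), so λ ≡ 34.
  x = λ² - 28 - 37 = 1156 - 65 ≡ 25; y = λ·(28 - 25) - 19 ≡ 1. → (25, 1)
6Q: (25, 1) + (37, 38). λ = (38 - 1)/(37 - 25) ≡ 37/12 mod 41. 12⁻¹ ≡ 24 (mod 41) since 12·24 = 288 ≡ 1, so λ ≡ 27.
  x = λ² - 25 - 37 = 729 - 62 ≡ 11; y = λ·(25 - 11) - 1 ≡ 8. → (11, 8)
7Q: (11, 8) + (37, 38). λ = (38 - 8)/(37 - 11) ≡ 30/26 mod 41. 26⁻¹ ≡ 30 (mod 41) since 26·30 = 780 ≡ 1, so λ ≡ 39.
  x = λ² - 11 - 37 = 1521 - 48 ≡ 38; y = λ·(11 - 38) - 8 ≡ 5. → (38, 5)
8Q: (38, 5) + (37, 38). λ = (38 - 5)/(37 - 38) ≡ 33/40 mod 41. 40⁻¹ ≡ 40 (mod 41) since 40·40 = 1600 ≡ 1, so λ ≡ 8.
  x = λ² - 38 - 37 = 64 - 75 ≡ 30; y = λ·(38 - 30) - 5 ≡ 18. → (30, 18)
9Q: (30, 18) + (37, 38). λ = (38 - 18)/(37 - 30) ≡ 20/7 mod 41. 7⁻¹ ≡ 6 (mod 41) since 7·6 = 42 ≡ 1, so λ ≡ 38.
  x = λ² - 30 - 37 = 1444 - 67 ≡ 24; y = λ·(30 - 24) - 18 ≡ 5. → (24, 5)
10Q: (24, 5) + (37, 38). λ = (38 - 5)/(37 - 24) ≡ 33/13 mod 41. 13⁻¹ ≡ 19 (mod 41), so λ ≡ 12.
  x = λ² - 24 - 37 = 144 - 61 ≡ 1; y = λ·(24 - 1) - 5 ≡ 25. → (1, 25)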